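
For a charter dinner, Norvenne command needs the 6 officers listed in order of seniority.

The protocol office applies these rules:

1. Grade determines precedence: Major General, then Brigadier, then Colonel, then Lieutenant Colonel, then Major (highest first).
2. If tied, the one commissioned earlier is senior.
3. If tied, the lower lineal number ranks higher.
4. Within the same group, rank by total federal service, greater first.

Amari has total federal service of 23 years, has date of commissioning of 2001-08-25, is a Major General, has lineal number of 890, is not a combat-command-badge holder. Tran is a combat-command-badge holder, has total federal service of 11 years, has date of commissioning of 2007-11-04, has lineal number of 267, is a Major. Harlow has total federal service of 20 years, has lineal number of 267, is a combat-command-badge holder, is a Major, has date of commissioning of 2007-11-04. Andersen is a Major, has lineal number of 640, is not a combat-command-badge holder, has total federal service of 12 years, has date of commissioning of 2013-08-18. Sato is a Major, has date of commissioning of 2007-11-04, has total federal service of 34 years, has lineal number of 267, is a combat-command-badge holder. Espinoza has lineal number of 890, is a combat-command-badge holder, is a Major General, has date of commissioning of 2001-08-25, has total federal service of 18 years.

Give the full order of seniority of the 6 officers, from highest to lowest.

By grade: Amari and Espinoza (Major General); then Sato, Harlow, Tran and Andersen (Major).
Amari and Espinoza both have date of commissioning 2001-08-25, so the next rule applies.
Amari and Espinoza both have lineal number 890, so the next rule applies.
Among Amari and Espinoza, by total federal service (higher first): Amari (23 years) before Espinoza (18 years).
Among Sato, Harlow, Tran and Andersen, by date of commissioning (earlier first): Sato, Harlow and Tran (2007-11-04) before Andersen (2013-08-18).
Sato, Harlow and Tran all have lineal number 267, so the next rule applies.
Among Sato, Harlow and Tran, by total federal service (higher first): Sato (34 years) before Harlow (20 years) before Tran (11 years).
Full order: Amari, Espinoza, Sato, Harlow, Tran, Andersen.

Amari, Espinoza, Sato, Harlow, Tran, Andersen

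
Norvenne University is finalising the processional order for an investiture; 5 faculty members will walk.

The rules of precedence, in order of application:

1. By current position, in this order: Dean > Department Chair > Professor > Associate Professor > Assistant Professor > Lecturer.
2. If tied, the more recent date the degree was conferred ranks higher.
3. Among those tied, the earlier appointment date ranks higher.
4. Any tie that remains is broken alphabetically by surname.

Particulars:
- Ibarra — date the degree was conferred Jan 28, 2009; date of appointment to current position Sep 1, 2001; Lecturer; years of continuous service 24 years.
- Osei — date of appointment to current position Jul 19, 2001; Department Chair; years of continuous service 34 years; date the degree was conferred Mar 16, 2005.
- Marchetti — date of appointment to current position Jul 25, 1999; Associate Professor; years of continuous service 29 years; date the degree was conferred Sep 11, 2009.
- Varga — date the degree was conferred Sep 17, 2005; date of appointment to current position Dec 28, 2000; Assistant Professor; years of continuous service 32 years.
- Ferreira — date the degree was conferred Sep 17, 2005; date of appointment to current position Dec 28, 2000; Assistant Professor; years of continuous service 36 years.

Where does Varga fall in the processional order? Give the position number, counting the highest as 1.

By current position: Osei (Department Chair); then Marchetti (Associate Professor); then Ferreira and Varga (Assistant Professor); then Ibarra (Lecturer).
Ferreira and Varga both have date the degree was conferred Sep 17, 2005, so the next rule applies.
Ferreira and Varga both have date of appointment to current position Dec 28, 2000, so the next rule applies.
Among Ferreira and Varga, alphabetically by surname: Ferreira before Varga.
Order: Osei, Marchetti, Ferreira, Varga, Ibarra. So position 4.

4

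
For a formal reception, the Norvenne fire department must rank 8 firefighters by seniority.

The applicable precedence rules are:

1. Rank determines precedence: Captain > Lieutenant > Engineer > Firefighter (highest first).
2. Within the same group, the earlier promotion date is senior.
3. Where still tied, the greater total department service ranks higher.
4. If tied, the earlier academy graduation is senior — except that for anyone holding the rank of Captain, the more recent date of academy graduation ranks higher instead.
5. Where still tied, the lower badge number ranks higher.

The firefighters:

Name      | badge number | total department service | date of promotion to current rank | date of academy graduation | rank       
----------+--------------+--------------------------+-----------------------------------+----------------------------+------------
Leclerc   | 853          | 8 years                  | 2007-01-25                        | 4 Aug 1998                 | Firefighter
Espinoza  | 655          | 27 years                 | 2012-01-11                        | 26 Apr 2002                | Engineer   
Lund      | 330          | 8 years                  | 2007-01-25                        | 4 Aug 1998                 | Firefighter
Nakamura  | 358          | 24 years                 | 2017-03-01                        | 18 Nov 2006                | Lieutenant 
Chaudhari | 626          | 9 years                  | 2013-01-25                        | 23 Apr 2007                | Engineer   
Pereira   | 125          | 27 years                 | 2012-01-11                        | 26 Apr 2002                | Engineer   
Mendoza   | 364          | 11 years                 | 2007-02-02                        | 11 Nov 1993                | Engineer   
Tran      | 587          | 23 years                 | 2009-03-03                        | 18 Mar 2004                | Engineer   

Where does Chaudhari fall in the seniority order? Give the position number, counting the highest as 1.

6

By rank: Nakamura (Lieutenant); then Mendoza, Tran, Pereira, Espinoza and Chaudhari (Engineer); then Lund and Leclerc (Firefighter).
Among Mendoza, Tran, Pereira, Espinoza and Chaudhari, by date of promotion to current rank (earlier first): Mendoza (2007-02-02) before Tran (2009-03-03) before Pereira and Espinoza (2012-01-11) before Chaudhari (2013-01-25).
Pereira and Espinoza both have total department service 27 years, so the next rule applies.
Pereira and Espinoza both have date of academy graduation 26 Apr 2002, so the next rule applies.
Among Pereira and Espinoza, by badge number (lower first): Pereira (125) before Espinoza (655).
Lund and Leclerc both have date of promotion to current rank 2007-01-25, so the next rule applies.
Lund and Leclerc both have total department service 8 years, so the next rule applies.
Lund and Leclerc both have date of academy graduation 4 Aug 1998, so the next rule applies.
Among Lund and Leclerc, by badge number (lower first): Lund (330) before Leclerc (853).
Order: Nakamura, Mendoza, Tran, Pereira, Espinoza, Chaudhari, Lund, Leclerc. So position 6.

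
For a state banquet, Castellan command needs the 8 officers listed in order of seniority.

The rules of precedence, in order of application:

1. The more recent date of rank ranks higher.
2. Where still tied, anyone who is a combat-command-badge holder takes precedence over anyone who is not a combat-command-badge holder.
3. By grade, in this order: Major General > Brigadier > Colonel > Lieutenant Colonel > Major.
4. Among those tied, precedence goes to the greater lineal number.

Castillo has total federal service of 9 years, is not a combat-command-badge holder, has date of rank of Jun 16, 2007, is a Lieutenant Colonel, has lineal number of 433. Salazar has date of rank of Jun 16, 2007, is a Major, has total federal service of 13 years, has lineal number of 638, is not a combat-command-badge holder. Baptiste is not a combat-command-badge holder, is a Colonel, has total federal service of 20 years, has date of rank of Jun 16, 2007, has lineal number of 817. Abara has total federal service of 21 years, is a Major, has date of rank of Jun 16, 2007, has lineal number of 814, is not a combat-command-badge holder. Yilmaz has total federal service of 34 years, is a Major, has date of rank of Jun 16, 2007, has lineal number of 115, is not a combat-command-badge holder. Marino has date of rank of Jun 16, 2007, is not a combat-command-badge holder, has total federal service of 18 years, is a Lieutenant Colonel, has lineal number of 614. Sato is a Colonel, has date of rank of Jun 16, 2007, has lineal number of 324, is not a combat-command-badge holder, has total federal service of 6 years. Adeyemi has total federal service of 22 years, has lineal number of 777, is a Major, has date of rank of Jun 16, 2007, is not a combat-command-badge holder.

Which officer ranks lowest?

By date of rank (later first): Baptiste, Sato, Marino, Castillo, Abara, Adeyemi, Salazar and Yilmaz (each Jun 16, 2007).
Baptiste, Sato, Marino, Castillo, Abara, Adeyemi, Salazar and Yilmaz are each not a combat-command-badge holder, so the next rule applies.
Among Baptiste, Sato, Marino, Castillo, Abara, Adeyemi, Salazar and Yilmaz, by grade: Baptiste and Sato (Colonel) before Marino and Castillo (Lieutenant Colonel) before Abara, Adeyemi, Salazar and Yilmaz (Major).
Among Baptiste and Sato, by lineal number (higher first): Baptiste (817) before Sato (324).
Among Marino and Castillo, by lineal number (higher first): Marino (614) before Castillo (433).
Among Abara, Adeyemi, Salazar and Yilmaz, by lineal number (higher first): Abara (814) before Adeyemi (777) before Salazar (638) before Yilmaz (115).
Order: Baptiste, Sato, Marino, Castillo, Abara, Adeyemi, Salazar, Yilmaz.

Yilmaz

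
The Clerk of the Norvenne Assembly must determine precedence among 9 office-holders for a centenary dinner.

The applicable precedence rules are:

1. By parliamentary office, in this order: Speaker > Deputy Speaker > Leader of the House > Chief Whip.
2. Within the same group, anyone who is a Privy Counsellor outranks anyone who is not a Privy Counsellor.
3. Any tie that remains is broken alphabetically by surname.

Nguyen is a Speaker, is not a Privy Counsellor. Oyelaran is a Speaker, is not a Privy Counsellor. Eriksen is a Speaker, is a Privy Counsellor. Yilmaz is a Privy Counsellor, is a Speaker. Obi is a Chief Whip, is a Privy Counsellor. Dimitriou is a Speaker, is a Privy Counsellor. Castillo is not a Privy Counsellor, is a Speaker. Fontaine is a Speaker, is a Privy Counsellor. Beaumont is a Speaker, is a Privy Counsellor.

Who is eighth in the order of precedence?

By parliamentary office: Beaumont, Dimitriou, Eriksen, Fontaine, Yilmaz, Castillo, Nguyen and Oyelaran (Speaker); then Obi (Chief Whip).
Among Beaumont, Dimitriou, Eriksen, Fontaine, Yilmaz, Castillo, Nguyen and Oyelaran, a Privy Counsellor before not a Privy Counsellor: Beaumont, Dimitriou, Eriksen, Fontaine and Yilmaz (a Privy Counsellor) before Castillo, Nguyen and Oyelaran (not a Privy Counsellor).
Among Beaumont, Dimitriou, Eriksen, Fontaine and Yilmaz, alphabetically by surname: Beaumont before Dimitriou before Eriksen before Fontaine before Yilmaz.
Among Castillo, Nguyen and Oyelaran, alphabetically by surname: Castillo before Nguyen before Oyelaran.
Order: Beaumont, Dimitriou, Eriksen, Fontaine, Yilmaz, Castillo, Nguyen, Oyelaran, Obi.

Oyelaran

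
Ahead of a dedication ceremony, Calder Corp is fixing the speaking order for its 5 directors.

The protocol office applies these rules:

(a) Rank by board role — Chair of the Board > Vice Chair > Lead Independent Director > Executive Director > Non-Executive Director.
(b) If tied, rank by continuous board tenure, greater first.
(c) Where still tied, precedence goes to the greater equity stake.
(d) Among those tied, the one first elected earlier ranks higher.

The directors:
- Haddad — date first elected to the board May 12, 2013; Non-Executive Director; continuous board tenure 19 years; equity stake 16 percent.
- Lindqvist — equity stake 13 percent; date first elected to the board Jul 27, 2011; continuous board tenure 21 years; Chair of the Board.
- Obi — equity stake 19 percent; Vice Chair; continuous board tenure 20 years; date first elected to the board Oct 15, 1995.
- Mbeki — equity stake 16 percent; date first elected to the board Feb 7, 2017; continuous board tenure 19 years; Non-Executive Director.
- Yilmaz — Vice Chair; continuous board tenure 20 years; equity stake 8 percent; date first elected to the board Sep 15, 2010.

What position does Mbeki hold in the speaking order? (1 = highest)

By board role: Lindqvist (Chair of the Board); then Obi and Yilmaz (Vice Chair); then Haddad and Mbeki (Non-Executive Director).
Obi and Yilmaz both have continuous board tenure 20 years, so the next rule applies.
Among Obi and Yilmaz, by equity stake (higher first): Obi (19 percent) before Yilmaz (8 percent).
Haddad and Mbeki both have continuous board tenure 19 years, so the next rule applies.
Haddad and Mbeki both have equity stake 16 percent, so the next rule applies.
Among Haddad and Mbeki, by date first elected to the board (earlier first): Haddad (May 12, 2013) before Mbeki (Feb 7, 2017).
Order: Lindqvist, Obi, Yilmaz, Haddad, Mbeki. So position 5.

5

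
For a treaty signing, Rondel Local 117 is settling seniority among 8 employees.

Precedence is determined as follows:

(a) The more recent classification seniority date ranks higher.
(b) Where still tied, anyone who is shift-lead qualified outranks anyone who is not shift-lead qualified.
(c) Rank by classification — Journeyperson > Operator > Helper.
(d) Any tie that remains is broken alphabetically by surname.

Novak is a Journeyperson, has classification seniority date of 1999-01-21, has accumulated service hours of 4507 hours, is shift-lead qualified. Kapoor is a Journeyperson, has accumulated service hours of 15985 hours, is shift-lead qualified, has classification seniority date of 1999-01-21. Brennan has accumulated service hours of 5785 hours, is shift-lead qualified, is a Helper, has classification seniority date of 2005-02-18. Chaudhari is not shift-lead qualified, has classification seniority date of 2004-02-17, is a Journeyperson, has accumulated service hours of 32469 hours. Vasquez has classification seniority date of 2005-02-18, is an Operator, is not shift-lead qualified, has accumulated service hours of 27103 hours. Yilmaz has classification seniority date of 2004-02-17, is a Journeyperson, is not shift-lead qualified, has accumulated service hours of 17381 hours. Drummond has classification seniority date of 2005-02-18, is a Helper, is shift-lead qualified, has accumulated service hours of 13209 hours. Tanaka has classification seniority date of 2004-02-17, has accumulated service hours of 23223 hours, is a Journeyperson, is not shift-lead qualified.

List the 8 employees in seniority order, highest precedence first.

Brennan, Drummond, Vasquez, Chaudhari, Tanaka, Yilmaz, Kapoor, Novak

By classification seniority date (later first): Brennan, Drummond and Vasquez (each 2005-02-18); then Chaudhari, Tanaka and Yilmaz (each 2004-02-17); then Kapoor and Novak (both 1999-01-21).
Among Brennan, Drummond and Vasquez, shift-lead qualified before not shift-lead qualified: Brennan and Drummond (shift-lead qualified) before Vasquez (not shift-lead qualified).
Brennan and Drummond are each Helper, so the next rule applies.
Among Brennan and Drummond, alphabetically by surname: Brennan before Drummond.
Chaudhari, Tanaka and Yilmaz are each not shift-lead qualified, so the next rule applies.
Chaudhari, Tanaka and Yilmaz are each Journeyperson, so the next rule applies.
Among Chaudhari, Tanaka and Yilmaz, alphabetically by surname: Chaudhari before Tanaka before Yilmaz.
Kapoor and Novak are each shift-lead qualified, so the next rule applies.
Kapoor and Novak are each Journeyperson, so the next rule applies.
Among Kapoor and Novak, alphabetically by surname: Kapoor before Novak.
Full order: Brennan, Drummond, Vasquez, Chaudhari, Tanaka, Yilmaz, Kapoor, Novak.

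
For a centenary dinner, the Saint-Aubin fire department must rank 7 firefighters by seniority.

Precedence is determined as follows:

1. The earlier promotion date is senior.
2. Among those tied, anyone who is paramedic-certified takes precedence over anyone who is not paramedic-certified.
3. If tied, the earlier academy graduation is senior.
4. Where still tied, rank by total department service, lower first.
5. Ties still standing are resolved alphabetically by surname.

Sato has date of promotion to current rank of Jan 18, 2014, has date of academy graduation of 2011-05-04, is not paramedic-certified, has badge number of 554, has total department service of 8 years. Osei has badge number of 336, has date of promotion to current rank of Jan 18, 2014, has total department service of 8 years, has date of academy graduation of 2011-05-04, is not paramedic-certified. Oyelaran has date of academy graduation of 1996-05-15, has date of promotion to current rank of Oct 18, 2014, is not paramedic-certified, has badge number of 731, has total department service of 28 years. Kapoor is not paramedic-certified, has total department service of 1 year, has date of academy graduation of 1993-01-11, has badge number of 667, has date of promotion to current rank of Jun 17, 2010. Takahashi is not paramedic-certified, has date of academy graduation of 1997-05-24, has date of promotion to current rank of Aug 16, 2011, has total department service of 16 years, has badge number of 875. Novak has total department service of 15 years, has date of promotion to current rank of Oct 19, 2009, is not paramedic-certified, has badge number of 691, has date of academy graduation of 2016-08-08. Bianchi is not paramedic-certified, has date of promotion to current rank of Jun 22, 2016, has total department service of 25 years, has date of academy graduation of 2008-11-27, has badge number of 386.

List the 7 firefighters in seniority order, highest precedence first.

By date of promotion to current rank (earlier first): Novak (Oct 19, 2009); then Kapoor (Jun 17, 2010); then Takahashi (Aug 16, 2011); then Osei and Sato (both Jan 18, 2014); then Oyelaran (Oct 18, 2014); then Bianchi (Jun 22, 2016).
Osei and Sato are each not paramedic-certified, so the next rule applies.
Osei and Sato both have date of academy graduation 2011-05-04, so the next rule applies.
Osei and Sato both have total department service 8 years, so the next rule applies.
Among Osei and Sato, alphabetically by surname: Osei before Sato.
Full order: Novak, Kapoor, Takahashi, Osei, Sato, Oyelaran, Bianchi.

Novak, Kapoor, Takahashi, Osei, Sato, Oyelaran, Bianchi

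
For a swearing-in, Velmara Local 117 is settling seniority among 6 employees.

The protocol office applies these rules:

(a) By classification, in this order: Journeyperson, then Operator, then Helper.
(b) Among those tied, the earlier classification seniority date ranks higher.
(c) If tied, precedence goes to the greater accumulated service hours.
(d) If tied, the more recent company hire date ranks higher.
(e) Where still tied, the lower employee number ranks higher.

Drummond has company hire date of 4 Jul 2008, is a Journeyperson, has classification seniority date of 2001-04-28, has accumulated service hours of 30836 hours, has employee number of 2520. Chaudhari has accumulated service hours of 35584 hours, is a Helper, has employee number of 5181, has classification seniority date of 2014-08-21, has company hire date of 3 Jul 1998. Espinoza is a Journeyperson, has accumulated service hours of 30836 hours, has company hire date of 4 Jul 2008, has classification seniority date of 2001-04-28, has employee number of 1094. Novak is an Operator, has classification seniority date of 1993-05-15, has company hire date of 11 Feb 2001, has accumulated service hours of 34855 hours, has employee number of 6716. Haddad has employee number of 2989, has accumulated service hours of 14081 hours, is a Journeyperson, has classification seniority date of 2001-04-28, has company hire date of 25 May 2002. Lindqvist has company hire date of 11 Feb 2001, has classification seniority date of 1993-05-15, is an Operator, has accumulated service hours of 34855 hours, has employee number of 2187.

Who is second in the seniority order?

Drummond

By classification: Espinoza, Drummond and Haddad (Journeyperson); then Lindqvist and Novak (Operator); then Chaudhari (Helper).
Espinoza, Drummond and Haddad all have classification seniority date 2001-04-28, so the next rule applies.
Among Espinoza, Drummond and Haddad, by accumulated service hours (higher first): Espinoza and Drummond (30836 hours) before Haddad (14081 hours).
Espinoza and Drummond both have company hire date 4 Jul 2008, so the next rule applies.
Among Espinoza and Drummond, by employee number (lower first): Espinoza (1094) before Drummond (2520).
Lindqvist and Novak both have classification seniority date 1993-05-15, so the next rule applies.
Lindqvist and Novak both have accumulated service hours 34855 hours, so the next rule applies.
Lindqvist and Novak both have company hire date 11 Feb 2001, so the next rule applies.
Among Lindqvist and Novak, by employee number (lower first): Lindqvist (2187) before Novak (6716).
Order: Espinoza, Drummond, Haddad, Lindqvist, Novak, Chaudhari.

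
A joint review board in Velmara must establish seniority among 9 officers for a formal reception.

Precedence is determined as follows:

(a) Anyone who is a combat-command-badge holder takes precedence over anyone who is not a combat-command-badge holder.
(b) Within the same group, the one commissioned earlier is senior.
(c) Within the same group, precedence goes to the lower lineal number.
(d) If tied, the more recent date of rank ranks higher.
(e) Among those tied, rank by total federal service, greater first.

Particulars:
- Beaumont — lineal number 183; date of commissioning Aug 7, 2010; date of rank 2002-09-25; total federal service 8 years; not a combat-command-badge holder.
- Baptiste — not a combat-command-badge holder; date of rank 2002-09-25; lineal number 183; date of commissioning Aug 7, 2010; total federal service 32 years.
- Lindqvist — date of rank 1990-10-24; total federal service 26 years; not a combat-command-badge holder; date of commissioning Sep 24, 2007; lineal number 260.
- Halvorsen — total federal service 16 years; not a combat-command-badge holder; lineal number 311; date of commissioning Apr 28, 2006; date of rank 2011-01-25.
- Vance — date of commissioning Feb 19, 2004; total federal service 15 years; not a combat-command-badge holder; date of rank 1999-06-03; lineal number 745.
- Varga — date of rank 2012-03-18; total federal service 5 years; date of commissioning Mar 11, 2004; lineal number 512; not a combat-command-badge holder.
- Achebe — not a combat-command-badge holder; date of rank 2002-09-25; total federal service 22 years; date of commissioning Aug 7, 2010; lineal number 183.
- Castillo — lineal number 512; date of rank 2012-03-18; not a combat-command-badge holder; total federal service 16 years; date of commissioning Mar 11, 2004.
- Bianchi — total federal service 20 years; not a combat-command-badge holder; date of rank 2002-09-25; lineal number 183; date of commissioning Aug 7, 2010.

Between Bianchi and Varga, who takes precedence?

Varga

By the first rule: Vance, Castillo, Varga, Halvorsen, Lindqvist, Baptiste, Achebe, Bianchi and Beaumont (each not a combat-command-badge holder).
Among Vance, Castillo, Varga, Halvorsen, Lindqvist, Baptiste, Achebe, Bianchi and Beaumont, by date of commissioning (earlier first): Vance (Feb 19, 2004) before Castillo and Varga (Mar 11, 2004) before Halvorsen (Apr 28, 2006) before Lindqvist (Sep 24, 2007) before Baptiste, Achebe, Bianchi and Beaumont (Aug 7, 2010).
Castillo and Varga both have lineal number 512, so the next rule applies.
Castillo and Varga both have date of rank 2012-03-18, so the next rule applies.
Among Castillo and Varga, by total federal service (higher first): Castillo (16 years) before Varga (5 years).
Baptiste, Achebe, Bianchi and Beaumont all have lineal number 183, so the next rule applies.
Baptiste, Achebe, Bianchi and Beaumont all have date of rank 2002-09-25, so the next rule applies.
Among Baptiste, Achebe, Bianchi and Beaumont, by total federal service (higher first): Baptiste (32 years) before Achebe (22 years) before Bianchi (20 years) before Beaumont (8 years).
So Varga takes precedence.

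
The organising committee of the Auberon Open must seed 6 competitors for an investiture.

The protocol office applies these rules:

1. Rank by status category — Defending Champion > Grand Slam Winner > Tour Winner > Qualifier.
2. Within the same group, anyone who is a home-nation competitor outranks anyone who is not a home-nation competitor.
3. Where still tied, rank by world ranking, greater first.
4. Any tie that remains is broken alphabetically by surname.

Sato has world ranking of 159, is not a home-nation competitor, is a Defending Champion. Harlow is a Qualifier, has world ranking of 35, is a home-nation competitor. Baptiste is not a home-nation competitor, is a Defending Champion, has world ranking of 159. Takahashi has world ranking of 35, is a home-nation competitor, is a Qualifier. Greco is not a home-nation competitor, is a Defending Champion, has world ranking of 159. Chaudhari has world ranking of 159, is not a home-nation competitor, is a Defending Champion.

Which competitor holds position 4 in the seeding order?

By status category: Baptiste, Chaudhari, Greco and Sato (Defending Champion); then Harlow and Takahashi (Qualifier).
Baptiste, Chaudhari, Greco and Sato are each not a home-nation competitor, so the next rule applies.
Baptiste, Chaudhari, Greco and Sato all have world ranking 159, so the next rule applies.
Among Baptiste, Chaudhari, Greco and Sato, alphabetically by surname: Baptiste before Chaudhari before Greco before Sato.
Harlow and Takahashi are each a home-nation competitor, so the next rule applies.
Harlow and Takahashi both have world ranking 35, so the next rule applies.
Among Harlow and Takahashi, alphabetically by surname: Harlow before Takahashi.
Order: Baptiste, Chaudhari, Greco, Sato, Harlow, Takahashi.

Sato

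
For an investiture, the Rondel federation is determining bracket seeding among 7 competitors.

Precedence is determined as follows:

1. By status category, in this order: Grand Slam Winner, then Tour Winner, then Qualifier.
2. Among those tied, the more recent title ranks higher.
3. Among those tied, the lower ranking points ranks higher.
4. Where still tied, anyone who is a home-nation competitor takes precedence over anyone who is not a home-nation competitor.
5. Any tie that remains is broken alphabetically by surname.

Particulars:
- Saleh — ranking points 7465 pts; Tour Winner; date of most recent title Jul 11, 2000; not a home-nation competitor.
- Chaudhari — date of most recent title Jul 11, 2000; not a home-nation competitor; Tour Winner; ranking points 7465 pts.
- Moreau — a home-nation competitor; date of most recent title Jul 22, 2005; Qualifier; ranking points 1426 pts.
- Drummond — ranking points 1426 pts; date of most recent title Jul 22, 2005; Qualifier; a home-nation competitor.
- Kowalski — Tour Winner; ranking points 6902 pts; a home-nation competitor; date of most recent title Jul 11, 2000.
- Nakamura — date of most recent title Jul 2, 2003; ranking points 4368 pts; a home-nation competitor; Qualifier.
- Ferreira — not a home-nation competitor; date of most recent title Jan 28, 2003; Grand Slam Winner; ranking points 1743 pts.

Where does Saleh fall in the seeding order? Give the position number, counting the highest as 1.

By status category: Ferreira (Grand Slam Winner); then Kowalski, Chaudhari and Saleh (Tour Winner); then Drummond, Moreau and Nakamura (Qualifier).
Kowalski, Chaudhari and Saleh all have date of most recent title Jul 11, 2000, so the next rule applies.
Among Kowalski, Chaudhari and Saleh, by ranking points (lower first): Kowalski (6902 pts) before Chaudhari and Saleh (7465 pts).
Chaudhari and Saleh are each not a home-nation competitor, so the next rule applies.
Among Chaudhari and Saleh, alphabetically by surname: Chaudhari before Saleh.
Among Drummond, Moreau and Nakamura, by date of most recent title (later first): Drummond and Moreau (Jul 22, 2005) before Nakamura (Jul 2, 2003).
Drummond and Moreau both have ranking points 1426 pts, so the next rule applies.
Drummond and Moreau are each a home-nation competitor, so the next rule applies.
Among Drummond and Moreau, alphabetically by surname: Drummond before Moreau.
Order: Ferreira, Kowalski, Chaudhari, Saleh, Drummond, Moreau, Nakamura. So position 4.

4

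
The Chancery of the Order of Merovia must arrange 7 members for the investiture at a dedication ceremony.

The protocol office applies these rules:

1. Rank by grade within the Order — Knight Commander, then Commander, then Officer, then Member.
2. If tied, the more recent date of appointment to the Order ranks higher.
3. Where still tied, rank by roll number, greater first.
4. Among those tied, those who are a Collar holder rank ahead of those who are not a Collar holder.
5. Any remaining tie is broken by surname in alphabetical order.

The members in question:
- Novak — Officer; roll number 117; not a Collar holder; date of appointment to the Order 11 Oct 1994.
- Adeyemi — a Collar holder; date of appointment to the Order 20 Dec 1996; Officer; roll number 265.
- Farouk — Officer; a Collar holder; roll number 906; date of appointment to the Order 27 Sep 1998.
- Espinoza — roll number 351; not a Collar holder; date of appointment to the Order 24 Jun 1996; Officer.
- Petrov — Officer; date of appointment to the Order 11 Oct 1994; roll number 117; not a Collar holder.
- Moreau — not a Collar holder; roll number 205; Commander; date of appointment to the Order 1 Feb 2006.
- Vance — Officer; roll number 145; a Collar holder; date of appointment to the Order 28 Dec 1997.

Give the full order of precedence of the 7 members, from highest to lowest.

By grade within the Order: Moreau (Commander); then Farouk, Vance, Adeyemi, Espinoza, Novak and Petrov (Officer).
Among Farouk, Vance, Adeyemi, Espinoza, Novak and Petrov, by date of appointment to the Order (later first): Farouk (27 Sep 1998) before Vance (28 Dec 1997) before Adeyemi (20 Dec 1996) before Espinoza (24 Jun 1996) before Novak and Petrov (11 Oct 1994).
Novak and Petrov both have roll number 117, so the next rule applies.
Novak and Petrov are each not a Collar holder, so the next rule applies.
Among Novak and Petrov, alphabetically by surname: Novak before Petrov.
Full order: Moreau, Farouk, Vance, Adeyemi, Espinoza, Novak, Petrov.

Moreau, Farouk, Vance, Adeyemi, Espinoza, Novak, Petrov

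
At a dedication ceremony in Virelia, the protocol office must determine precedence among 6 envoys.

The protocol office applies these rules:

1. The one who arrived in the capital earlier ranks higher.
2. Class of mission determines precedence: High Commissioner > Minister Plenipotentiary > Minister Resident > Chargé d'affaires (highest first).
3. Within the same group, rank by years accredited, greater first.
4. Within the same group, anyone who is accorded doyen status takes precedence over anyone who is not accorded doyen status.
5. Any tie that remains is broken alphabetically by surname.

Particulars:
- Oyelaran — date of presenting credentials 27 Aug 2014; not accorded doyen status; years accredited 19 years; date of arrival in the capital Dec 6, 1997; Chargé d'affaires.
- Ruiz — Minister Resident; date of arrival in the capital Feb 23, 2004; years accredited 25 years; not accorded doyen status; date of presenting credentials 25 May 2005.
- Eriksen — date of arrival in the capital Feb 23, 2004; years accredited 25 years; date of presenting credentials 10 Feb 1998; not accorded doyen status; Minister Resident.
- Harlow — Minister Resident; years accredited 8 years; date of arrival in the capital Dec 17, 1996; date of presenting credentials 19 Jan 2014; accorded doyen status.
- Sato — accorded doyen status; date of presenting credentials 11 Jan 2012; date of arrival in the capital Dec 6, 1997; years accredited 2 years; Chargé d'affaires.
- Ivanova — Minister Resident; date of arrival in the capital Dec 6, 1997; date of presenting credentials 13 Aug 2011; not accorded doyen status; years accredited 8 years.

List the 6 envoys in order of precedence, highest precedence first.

Harlow, Ivanova, Oyelaran, Sato, Eriksen, Ruiz

By date of arrival in the capital (earlier first): Harlow (Dec 17, 1996); then Ivanova, Oyelaran and Sato (each Dec 6, 1997); then Eriksen and Ruiz (both Feb 23, 2004).
Among Ivanova, Oyelaran and Sato, by class of mission: Ivanova (Minister Resident) before Oyelaran and Sato (Chargé d'affaires).
Among Oyelaran and Sato, by years accredited (higher first): Oyelaran (19 years) before Sato (2 years).
Eriksen and Ruiz are each Minister Resident, so the next rule applies.
Eriksen and Ruiz both have years accredited 25 years, so the next rule applies.
Eriksen and Ruiz are each not accorded doyen status, so the next rule applies.
Among Eriksen and Ruiz, alphabetically by surname: Eriksen before Ruiz.
Full order: Harlow, Ivanova, Oyelaran, Sato, Eriksen, Ruiz.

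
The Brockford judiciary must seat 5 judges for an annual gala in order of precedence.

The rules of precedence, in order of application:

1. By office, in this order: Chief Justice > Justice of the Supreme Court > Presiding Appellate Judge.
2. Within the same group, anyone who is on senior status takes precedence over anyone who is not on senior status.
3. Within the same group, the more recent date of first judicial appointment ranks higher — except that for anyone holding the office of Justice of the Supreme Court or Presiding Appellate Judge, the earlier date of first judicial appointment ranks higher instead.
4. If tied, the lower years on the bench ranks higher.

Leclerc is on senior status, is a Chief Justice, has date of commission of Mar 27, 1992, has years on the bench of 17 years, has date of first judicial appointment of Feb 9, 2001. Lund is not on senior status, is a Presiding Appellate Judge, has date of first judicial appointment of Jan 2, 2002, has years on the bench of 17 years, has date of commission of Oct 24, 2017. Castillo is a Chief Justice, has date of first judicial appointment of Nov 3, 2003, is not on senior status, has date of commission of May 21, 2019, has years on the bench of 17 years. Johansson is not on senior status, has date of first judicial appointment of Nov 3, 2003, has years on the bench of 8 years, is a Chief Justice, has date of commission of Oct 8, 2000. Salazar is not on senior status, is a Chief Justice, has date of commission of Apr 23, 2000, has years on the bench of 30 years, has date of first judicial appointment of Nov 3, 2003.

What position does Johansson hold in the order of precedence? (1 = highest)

2

By office: Leclerc, Johansson, Castillo and Salazar (Chief Justice); then Lund (Presiding Appellate Judge).
Among Leclerc, Johansson, Castillo and Salazar, on senior status before not on senior status: Leclerc (on senior status) before Johansson, Castillo and Salazar (not on senior status).
Johansson, Castillo and Salazar all have date of first judicial appointment Nov 3, 2003, so the next rule applies.
Among Johansson, Castillo and Salazar, by years on the bench (lower first): Johansson (8 years) before Castillo (17 years) before Salazar (30 years).
Order: Leclerc, Johansson, Castillo, Salazar, Lund. So position 2.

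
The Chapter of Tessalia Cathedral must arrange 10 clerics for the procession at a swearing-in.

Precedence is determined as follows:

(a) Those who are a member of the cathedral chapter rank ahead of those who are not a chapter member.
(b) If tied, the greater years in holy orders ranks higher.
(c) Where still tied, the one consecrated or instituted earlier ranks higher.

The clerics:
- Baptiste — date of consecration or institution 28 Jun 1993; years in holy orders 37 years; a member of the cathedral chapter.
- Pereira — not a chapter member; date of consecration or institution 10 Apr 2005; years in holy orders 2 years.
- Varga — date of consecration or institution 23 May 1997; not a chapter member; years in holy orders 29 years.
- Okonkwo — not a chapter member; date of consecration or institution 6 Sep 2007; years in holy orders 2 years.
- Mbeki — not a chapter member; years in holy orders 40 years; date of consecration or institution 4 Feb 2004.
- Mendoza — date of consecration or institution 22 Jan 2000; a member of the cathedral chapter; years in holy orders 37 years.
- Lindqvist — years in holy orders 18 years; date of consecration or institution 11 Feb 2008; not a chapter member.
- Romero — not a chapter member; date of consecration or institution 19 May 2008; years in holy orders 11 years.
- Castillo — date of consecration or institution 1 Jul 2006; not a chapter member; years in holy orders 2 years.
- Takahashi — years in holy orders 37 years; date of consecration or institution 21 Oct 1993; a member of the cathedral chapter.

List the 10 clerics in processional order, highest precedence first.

Baptiste, Takahashi, Mendoza, Mbeki, Varga, Lindqvist, Romero, Pereira, Castillo, Okonkwo

By the first rule: Baptiste, Takahashi and Mendoza (each a member of the cathedral chapter); then Mbeki, Varga, Lindqvist, Romero, Pereira, Castillo and Okonkwo (each not a chapter member).
Baptiste, Takahashi and Mendoza all have years in holy orders 37 years, so the next rule applies.
Among Baptiste, Takahashi and Mendoza, by date of consecration or institution (earlier first): Baptiste (28 Jun 1993) before Takahashi (21 Oct 1993) before Mendoza (22 Jan 2000).
Among Mbeki, Varga, Lindqvist, Romero, Pereira, Castillo and Okonkwo, by years in holy orders (higher first): Mbeki (40 years) before Varga (29 years) before Lindqvist (18 years) before Romero (11 years) before Pereira, Castillo and Okonkwo (2 years).
Among Pereira, Castillo and Okonkwo, by date of consecration or institution (earlier first): Pereira (10 Apr 2005) before Castillo (1 Jul 2006) before Okonkwo (6 Sep 2007).
Full order: Baptiste, Takahashi, Mendoza, Mbeki, Varga, Lindqvist, Romero, Pereira, Castillo, Okonkwo.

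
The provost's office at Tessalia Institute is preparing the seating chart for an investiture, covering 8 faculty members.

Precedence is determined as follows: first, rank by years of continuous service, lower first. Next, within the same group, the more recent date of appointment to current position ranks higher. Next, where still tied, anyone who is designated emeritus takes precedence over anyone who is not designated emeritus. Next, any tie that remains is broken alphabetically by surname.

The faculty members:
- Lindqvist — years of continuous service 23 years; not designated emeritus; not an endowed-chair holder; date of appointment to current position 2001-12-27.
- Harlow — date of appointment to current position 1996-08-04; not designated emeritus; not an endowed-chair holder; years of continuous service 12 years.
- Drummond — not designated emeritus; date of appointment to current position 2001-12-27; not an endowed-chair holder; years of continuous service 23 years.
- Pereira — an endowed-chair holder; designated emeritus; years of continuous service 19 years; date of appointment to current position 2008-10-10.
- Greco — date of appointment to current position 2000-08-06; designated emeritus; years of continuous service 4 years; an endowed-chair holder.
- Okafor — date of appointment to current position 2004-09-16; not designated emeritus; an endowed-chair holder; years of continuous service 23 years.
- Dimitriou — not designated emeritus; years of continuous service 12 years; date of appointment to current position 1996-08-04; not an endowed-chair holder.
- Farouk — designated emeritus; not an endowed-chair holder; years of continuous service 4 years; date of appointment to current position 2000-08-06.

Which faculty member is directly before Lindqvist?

Drummond

By years of continuous service (lower first): Farouk and Greco (both 4 years); then Dimitriou and Harlow (both 12 years); then Pereira (19 years); then Okafor, Drummond and Lindqvist (each 23 years).
Farouk and Greco both have date of appointment to current position 2000-08-06, so the next rule applies.
Farouk and Greco are each designated emeritus, so the next rule applies.
Among Farouk and Greco, alphabetically by surname: Farouk before Greco.
Dimitriou and Harlow both have date of appointment to current position 1996-08-04, so the next rule applies.
Dimitriou and Harlow are each not designated emeritus, so the next rule applies.
Among Dimitriou and Harlow, alphabetically by surname: Dimitriou before Harlow.
Among Okafor, Drummond and Lindqvist, by date of appointment to current position (later first): Okafor (2004-09-16) before Drummond and Lindqvist (2001-12-27).
Drummond and Lindqvist are each not designated emeritus, so the next rule applies.
Among Drummond and Lindqvist, alphabetically by surname: Drummond before Lindqvist.
Order: Farouk, Greco, Dimitriou, Harlow, Pereira, Okafor, Drummond, Lindqvist.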